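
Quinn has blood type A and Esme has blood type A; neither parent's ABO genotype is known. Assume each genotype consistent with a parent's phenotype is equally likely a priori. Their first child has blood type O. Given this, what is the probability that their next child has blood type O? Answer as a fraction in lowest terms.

1/4

Possible genotypes: Quinn ∈ {I^A I^A, I^A i}; Esme ∈ {I^A I^A, I^A i}.
Weight each parental genotype pair by prior × P(type-O child):
  I^A i × I^A i: posterior weight 1; P(next child type O) = 1/4.
Weighted sum = 1/4.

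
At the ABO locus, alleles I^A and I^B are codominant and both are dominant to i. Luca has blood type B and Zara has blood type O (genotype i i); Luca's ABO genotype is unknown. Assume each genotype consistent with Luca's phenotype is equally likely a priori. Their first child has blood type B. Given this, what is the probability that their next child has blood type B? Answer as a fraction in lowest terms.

Possible genotypes: Luca ∈ {I^B I^B, I^B i}; Zara ∈ {i i}.
Weight each parental genotype pair by prior × P(type-B child):
  I^B I^B × i i: posterior weight 2/3; P(next child type B) = 1.
  I^B i × i i: posterior weight 1/3; P(next child type B) = 1/2.
Weighted sum = 5/6.

5/6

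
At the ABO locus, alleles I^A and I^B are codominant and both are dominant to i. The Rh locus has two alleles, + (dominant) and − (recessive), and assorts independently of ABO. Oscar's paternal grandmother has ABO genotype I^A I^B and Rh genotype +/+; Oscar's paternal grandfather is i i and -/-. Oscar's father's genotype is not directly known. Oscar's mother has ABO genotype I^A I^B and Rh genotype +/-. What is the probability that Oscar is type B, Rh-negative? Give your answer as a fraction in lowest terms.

Oscar's father's ABO genotype from I^A I^B × i i: 1/2 I^A i, 1/2 I^B i.
Crossing each possibility with the mother I^A I^B and summing P(type B): 1/2·1/4 + 1/2·1/2 = 3/8.
Similarly for Rh via the father's Rh distribution: P(Rh-) = 1/4.
Independent loci: 3/8 × 1/4 = 3/32.

3/32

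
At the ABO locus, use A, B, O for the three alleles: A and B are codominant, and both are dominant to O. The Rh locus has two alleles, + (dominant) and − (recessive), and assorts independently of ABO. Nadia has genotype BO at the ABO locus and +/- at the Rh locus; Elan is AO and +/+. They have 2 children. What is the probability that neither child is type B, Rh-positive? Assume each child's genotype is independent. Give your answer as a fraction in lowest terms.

9/16

ABO cross BO × AO → 1/4 O, 1/4 A, 1/4 B, 1/4 AB.
Rh cross +/- × +/+ → 1 Rh+; so P(type B, Rh-positive) = 1/4 × 1 = 1/4 per child.
P(not type B, Rh-positive) = 3/4 for one child; (3/4)^2 = 9/16.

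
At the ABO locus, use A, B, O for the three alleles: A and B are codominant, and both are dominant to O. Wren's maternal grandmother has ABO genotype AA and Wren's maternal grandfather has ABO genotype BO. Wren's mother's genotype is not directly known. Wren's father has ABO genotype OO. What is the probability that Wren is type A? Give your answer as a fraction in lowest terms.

Wren's mother's ABO genotype from AA × BO: 1/2 AB, 1/2 AO.
Crossing each possibility with the father OO and summing P(type A): 1/2·1/2 + 1/2·1/2 = 1/2.

1/2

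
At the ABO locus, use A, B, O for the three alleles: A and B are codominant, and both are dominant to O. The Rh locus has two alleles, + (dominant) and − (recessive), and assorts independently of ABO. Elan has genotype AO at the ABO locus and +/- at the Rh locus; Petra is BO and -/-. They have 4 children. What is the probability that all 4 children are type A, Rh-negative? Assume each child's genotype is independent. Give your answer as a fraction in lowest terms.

ABO cross AO × BO → 1/4 O, 1/4 A, 1/4 B, 1/4 AB.
Rh cross +/- × -/- → 1/2 Rh+, 1/2 Rh-; so P(type A, Rh-negative) = 1/4 × 1/2 = 1/8 per child.
All 4 independent: (1/8)^4 = 1/4096.

1/4096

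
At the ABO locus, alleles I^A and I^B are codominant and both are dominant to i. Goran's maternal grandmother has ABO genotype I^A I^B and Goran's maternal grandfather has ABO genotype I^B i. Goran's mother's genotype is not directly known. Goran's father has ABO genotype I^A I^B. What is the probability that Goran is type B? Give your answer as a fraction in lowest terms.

3/8

Goran's mother's ABO genotype from I^A I^B × I^B i: 1/4 I^A I^B, 1/4 I^A i, 1/4 I^B I^B, 1/4 I^B i.
Crossing each possibility with the father I^A I^B and summing P(type B): 1/4·1/4 + 1/4·1/4 + 1/4·1/2 + 1/4·1/2 = 3/8.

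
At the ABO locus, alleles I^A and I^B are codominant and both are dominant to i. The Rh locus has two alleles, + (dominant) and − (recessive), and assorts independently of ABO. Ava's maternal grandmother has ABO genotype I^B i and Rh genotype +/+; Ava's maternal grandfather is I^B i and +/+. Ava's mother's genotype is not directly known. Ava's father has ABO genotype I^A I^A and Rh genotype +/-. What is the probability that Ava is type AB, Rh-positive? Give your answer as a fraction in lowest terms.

1/2

Ava's mother's ABO genotype from I^B i × I^B i: 1/4 I^B I^B, 1/2 I^B i, 1/4 i i.
Crossing each possibility with the father I^A I^A and summing P(type AB): 1/4·1 + 1/2·1/2 + 1/4·0 = 1/2.
Similarly for Rh via the mother's Rh distribution: P(Rh+) = 1.
Independent loci: 1/2 × 1 = 1/2.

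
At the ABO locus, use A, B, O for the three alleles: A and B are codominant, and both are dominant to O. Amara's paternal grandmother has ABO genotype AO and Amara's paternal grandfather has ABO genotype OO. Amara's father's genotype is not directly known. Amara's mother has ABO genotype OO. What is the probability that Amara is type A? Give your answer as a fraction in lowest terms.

1/4

Amara's father's ABO genotype from AO × OO: 1/2 AO, 1/2 OO.
Crossing each possibility with the mother OO and summing P(type A): 1/2·1/2 + 1/2·0 = 1/4.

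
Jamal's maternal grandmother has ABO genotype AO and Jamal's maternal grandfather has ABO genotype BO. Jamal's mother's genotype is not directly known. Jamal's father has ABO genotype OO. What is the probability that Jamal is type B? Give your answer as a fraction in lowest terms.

1/4

Jamal's mother's ABO genotype from AO × BO: 1/4 AB, 1/4 AO, 1/4 BO, 1/4 OO.
Crossing each possibility with the father OO and summing P(type B): 1/4·1/2 + 1/4·0 + 1/4·1/2 + 1/4·0 = 1/4.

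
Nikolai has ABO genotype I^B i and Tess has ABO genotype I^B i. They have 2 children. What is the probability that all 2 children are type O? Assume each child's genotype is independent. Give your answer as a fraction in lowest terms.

ABO cross I^B i × I^B i → 1/4 O, 3/4 B.
So P(type O) = 1/4 per child.
All 2 independent: (1/4)^2 = 1/16.

1/16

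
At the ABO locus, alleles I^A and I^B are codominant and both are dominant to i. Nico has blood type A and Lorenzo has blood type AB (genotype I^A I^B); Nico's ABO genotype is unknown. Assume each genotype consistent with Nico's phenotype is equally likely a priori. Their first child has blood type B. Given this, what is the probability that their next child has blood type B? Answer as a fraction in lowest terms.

1/4

Possible genotypes: Nico ∈ {I^A I^A, I^A i}; Lorenzo ∈ {I^A I^B}.
Weight each parental genotype pair by prior × P(type-B child):
  I^A i × I^A I^B: posterior weight 1; P(next child type B) = 1/4.
Weighted sum = 1/4.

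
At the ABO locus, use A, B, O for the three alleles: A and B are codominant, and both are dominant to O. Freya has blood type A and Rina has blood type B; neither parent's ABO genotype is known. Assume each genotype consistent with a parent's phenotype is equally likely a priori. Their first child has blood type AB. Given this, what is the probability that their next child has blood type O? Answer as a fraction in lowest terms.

1/36

Possible genotypes: Freya ∈ {AA, AO}; Rina ∈ {BB, BO}.
Weight each parental genotype pair by prior × P(type-AB child):
  AA × BB: posterior weight 4/9; P(next child type O) = 0.
  AA × BO: posterior weight 2/9; P(next child type O) = 0.
  AO × BB: posterior weight 2/9; P(next child type O) = 0.
  AO × BO: posterior weight 1/9; P(next child type O) = 1/4.
Weighted sum = 1/36.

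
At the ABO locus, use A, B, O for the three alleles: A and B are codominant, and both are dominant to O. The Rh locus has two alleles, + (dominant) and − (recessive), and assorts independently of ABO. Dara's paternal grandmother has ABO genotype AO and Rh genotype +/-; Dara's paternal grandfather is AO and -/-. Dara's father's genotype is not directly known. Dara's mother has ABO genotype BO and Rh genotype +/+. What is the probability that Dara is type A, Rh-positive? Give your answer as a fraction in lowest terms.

1/4

Dara's father's ABO genotype from AO × AO: 1/4 AA, 1/2 AO, 1/4 OO.
Crossing each possibility with the mother BO and summing P(type A): 1/4·1/2 + 1/2·1/4 + 1/4·0 = 1/4.
Similarly for Rh via the father's Rh distribution: P(Rh+) = 1.
Independent loci: 1/4 × 1 = 1/4.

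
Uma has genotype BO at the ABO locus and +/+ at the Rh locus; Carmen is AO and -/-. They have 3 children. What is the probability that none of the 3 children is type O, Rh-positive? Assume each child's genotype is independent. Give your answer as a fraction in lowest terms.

ABO cross BO × AO → 1/4 O, 1/4 A, 1/4 B, 1/4 AB.
Rh cross +/+ × -/- → 1 Rh+; so P(type O, Rh-positive) = 1/4 × 1 = 1/4 per child.
P(not type O, Rh-positive) = 3/4 for one child; (3/4)^3 = 27/64.

27/64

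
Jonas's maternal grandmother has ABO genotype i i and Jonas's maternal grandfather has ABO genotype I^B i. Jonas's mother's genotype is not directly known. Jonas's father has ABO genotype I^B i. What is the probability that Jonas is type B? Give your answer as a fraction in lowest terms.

Jonas's mother's ABO genotype from i i × I^B i: 1/2 I^B i, 1/2 i i.
Crossing each possibility with the father I^B i and summing P(type B): 1/2·3/4 + 1/2·1/2 = 5/8.

5/8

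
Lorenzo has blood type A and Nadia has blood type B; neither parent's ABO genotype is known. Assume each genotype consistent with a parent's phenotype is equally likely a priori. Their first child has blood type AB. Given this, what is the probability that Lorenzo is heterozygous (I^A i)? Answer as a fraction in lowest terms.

Possible genotypes: Lorenzo ∈ {I^A I^A, I^A i}; Nadia ∈ {I^B I^B, I^B i}.
Weight each parental genotype pair by prior × P(type-AB child):
  I^A I^A × I^B I^B: posterior weight 4/9.
  I^A I^A × I^B i: posterior weight 2/9.
  I^A i × I^B I^B: posterior weight 2/9.
  I^A i × I^B i: posterior weight 1/9.
Sum the posterior weight over pairs where Lorenzo is I^A i: 1/3.

1/3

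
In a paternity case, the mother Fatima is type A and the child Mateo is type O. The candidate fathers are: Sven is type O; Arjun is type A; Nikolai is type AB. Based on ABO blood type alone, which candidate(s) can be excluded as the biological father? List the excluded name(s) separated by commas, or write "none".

A candidate is excluded only if no genotype consistent with his phenotype could produce a type O child with a type A mother.
Nikolai (type AB): no genotype consistent with that phenotype can produce a type-O child with a type-A mother.

Nikolai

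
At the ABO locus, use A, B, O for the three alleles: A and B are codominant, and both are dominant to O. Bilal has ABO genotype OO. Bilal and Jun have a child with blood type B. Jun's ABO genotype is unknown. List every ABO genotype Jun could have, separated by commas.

AB, BB, BO

For each candidate genotype of Jun, check whether crossing it with OO can produce every observed child phenotype.
  AA → possible child types {A} ✗
  AB → possible child types {A, B} ✓
  AO → possible child types {O, A} ✗
  BB → possible child types {B} ✓
  BO → possible child types {O, B} ✓
  OO → possible child types {O} ✗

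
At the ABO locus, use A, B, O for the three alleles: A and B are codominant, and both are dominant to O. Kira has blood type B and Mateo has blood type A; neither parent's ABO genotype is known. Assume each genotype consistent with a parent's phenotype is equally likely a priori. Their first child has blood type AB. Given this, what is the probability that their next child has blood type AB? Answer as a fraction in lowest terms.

Possible genotypes: Kira ∈ {BB, BO}; Mateo ∈ {AA, AO}.
Weight each parental genotype pair by prior × P(type-AB child):
  BB × AA: posterior weight 4/9; P(next child type AB) = 1.
  BB × AO: posterior weight 2/9; P(next child type AB) = 1/2.
  BO × AA: posterior weight 2/9; P(next child type AB) = 1/2.
  BO × AO: posterior weight 1/9; P(next child type AB) = 1/4.
Weighted sum = 25/36.

25/36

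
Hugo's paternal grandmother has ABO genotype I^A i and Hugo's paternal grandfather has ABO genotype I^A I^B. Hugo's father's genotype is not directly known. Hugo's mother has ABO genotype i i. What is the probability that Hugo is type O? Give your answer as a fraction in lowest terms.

1/4

Hugo's father's ABO genotype from I^A i × I^A I^B: 1/4 I^A I^A, 1/4 I^A I^B, 1/4 I^A i, 1/4 I^B i.
Crossing each possibility with the mother i i and summing P(type O): 1/4·0 + 1/4·0 + 1/4·1/2 + 1/4·1/2 = 1/4.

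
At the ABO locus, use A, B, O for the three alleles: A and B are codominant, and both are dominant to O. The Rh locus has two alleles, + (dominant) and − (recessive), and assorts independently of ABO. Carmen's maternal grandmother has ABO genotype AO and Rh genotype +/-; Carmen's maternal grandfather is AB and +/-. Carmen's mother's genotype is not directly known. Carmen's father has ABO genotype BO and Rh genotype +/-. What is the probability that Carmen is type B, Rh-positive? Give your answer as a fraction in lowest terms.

Carmen's mother's ABO genotype from AO × AB: 1/4 AA, 1/4 AB, 1/4 AO, 1/4 BO.
Crossing each possibility with the father BO and summing P(type B): 1/4·0 + 1/4·1/2 + 1/4·1/4 + 1/4·3/4 = 3/8.
Similarly for Rh via the mother's Rh distribution: P(Rh+) = 3/4.
Independent loci: 3/8 × 3/4 = 9/32.

9/32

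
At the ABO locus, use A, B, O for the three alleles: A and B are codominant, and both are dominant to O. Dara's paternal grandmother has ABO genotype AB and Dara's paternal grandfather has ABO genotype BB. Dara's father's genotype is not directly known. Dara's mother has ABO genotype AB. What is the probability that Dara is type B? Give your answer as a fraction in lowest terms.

3/8

Dara's father's ABO genotype from AB × BB: 1/2 AB, 1/2 BB.
Crossing each possibility with the mother AB and summing P(type B): 1/2·1/4 + 1/2·1/2 = 3/8.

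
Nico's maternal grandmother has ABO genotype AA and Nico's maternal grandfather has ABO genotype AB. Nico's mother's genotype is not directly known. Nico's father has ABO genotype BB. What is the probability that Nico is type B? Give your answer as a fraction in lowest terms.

Nico's mother's ABO genotype from AA × AB: 1/2 AA, 1/2 AB.
Crossing each possibility with the father BB and summing P(type B): 1/2·0 + 1/2·1/2 = 1/4.

1/4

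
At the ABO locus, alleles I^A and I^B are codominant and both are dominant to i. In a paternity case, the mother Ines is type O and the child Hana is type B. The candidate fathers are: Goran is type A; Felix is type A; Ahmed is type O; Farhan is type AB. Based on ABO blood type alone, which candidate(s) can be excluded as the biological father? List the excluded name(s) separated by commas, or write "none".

A candidate is excluded only if no genotype consistent with his phenotype could produce a type B child with a type O mother.
Goran (type A): no genotype consistent with that phenotype can produce a type-B child with a type-O mother.
Felix (type A): no genotype consistent with that phenotype can produce a type-B child with a type-O mother.
Ahmed (type O): no genotype consistent with that phenotype can produce a type-B child with a type-O mother.

Goran, Felix, Ahmed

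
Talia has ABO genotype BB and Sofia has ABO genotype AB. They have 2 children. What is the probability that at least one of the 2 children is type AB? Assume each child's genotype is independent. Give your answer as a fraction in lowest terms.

3/4

ABO cross BB × AB → 1/2 B, 1/2 AB.
So P(type AB) = 1/2 per child.
P(none) = (1/2)^2 = 1/4; P(at least one) = 1 − 1/4 = 3/4.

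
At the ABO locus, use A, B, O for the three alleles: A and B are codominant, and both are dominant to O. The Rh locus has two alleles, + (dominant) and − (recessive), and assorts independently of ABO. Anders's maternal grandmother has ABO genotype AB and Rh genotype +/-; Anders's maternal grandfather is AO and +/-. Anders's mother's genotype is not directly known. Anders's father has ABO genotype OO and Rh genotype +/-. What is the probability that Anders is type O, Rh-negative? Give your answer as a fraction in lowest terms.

1/16

Anders's mother's ABO genotype from AB × AO: 1/4 AA, 1/4 AB, 1/4 AO, 1/4 BO.
Crossing each possibility with the father OO and summing P(type O): 1/4·0 + 1/4·0 + 1/4·1/2 + 1/4·1/2 = 1/4.
Similarly for Rh via the mother's Rh distribution: P(Rh-) = 1/4.
Independent loci: 1/4 × 1/4 = 1/16.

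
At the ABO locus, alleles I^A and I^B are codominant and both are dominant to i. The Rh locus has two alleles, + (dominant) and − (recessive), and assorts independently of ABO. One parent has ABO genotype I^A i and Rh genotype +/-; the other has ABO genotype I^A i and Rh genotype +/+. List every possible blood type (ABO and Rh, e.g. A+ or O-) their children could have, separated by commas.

O+, A+

Gametes from I^A i × I^A i give offspring ABO genotypes I^A I^A, I^A i, i i, i.e. phenotypes O, A.
Rh cross +/- × +/+ → phenotypes Rh+.
Combining independently: O+, A+.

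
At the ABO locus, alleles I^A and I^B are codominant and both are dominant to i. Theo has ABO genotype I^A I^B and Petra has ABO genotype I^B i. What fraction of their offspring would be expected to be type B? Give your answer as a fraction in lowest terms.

ABO cross I^A I^B × I^B i → offspring phenotypes: 1/4 A, 1/2 B, 1/4 AB.
So P(type B) = 1/2.

1/2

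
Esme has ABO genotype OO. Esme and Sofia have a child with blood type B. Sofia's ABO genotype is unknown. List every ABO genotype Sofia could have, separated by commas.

AB, BB, BO

For each candidate genotype of Sofia, check whether crossing it with OO can produce every observed child phenotype.
  AA → possible child types {A} ✗
  AB → possible child types {A, B} ✓
  AO → possible child types {O, A} ✗
  BB → possible child types {B} ✓
  BO → possible child types {O, B} ✓
  OO → possible child types {O} ✗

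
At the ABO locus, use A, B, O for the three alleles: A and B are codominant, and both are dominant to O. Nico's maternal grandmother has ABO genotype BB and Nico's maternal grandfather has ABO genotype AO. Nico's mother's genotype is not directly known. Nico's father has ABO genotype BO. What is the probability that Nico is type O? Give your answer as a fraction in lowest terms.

1/8

Nico's mother's ABO genotype from BB × AO: 1/2 AB, 1/2 BO.
Crossing each possibility with the father BO and summing P(type O): 1/2·0 + 1/2·1/4 = 1/8.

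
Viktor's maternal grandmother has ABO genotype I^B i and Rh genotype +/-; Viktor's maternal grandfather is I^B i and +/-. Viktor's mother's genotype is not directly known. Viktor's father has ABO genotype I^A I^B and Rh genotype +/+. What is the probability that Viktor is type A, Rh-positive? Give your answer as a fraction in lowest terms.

Viktor's mother's ABO genotype from I^B i × I^B i: 1/4 I^B I^B, 1/2 I^B i, 1/4 i i.
Crossing each possibility with the father I^A I^B and summing P(type A): 1/4·0 + 1/2·1/4 + 1/4·1/2 = 1/4.
Similarly for Rh via the mother's Rh distribution: P(Rh+) = 1.
Independent loci: 1/4 × 1 = 1/4.

1/4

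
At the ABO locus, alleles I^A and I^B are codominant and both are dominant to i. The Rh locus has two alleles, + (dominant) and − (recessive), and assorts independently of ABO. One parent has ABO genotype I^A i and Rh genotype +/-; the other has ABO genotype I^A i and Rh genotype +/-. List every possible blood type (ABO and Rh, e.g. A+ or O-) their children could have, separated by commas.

Gametes from I^A i × I^A i give offspring ABO genotypes I^A I^A, I^A i, i i, i.e. phenotypes O, A.
Rh cross +/- × +/- → phenotypes Rh+, Rh-.
Combining independently: O+, O-, A+, A-.

O+, O-, A+, A-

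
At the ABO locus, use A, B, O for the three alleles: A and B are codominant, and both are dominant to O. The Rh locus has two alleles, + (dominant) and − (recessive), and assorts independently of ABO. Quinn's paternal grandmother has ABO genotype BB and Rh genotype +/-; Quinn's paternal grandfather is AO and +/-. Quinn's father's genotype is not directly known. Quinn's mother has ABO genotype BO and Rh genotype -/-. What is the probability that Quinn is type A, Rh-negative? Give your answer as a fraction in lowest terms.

Quinn's father's ABO genotype from BB × AO: 1/2 AB, 1/2 BO.
Crossing each possibility with the mother BO and summing P(type A): 1/2·1/4 + 1/2·0 = 1/8.
Similarly for Rh via the father's Rh distribution: P(Rh-) = 1/2.
Independent loci: 1/8 × 1/2 = 1/16.

1/16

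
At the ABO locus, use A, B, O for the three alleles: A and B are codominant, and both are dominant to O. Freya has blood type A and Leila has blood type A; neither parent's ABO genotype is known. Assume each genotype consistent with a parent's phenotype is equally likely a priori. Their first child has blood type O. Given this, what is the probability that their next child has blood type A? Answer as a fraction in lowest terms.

Possible genotypes: Freya ∈ {AA, AO}; Leila ∈ {AA, AO}.
Weight each parental genotype pair by prior × P(type-O child):
  AO × AO: posterior weight 1; P(next child type A) = 3/4.
Weighted sum = 3/4.

3/4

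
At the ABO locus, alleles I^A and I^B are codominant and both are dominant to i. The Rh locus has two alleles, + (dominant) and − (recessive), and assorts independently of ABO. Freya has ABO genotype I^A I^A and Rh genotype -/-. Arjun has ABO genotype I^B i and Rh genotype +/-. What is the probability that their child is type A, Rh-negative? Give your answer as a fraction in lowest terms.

ABO cross I^A I^A × I^B i → offspring phenotypes: 1/2 A, 1/2 AB.
Rh cross -/- × +/- → 1/2 Rh+, 1/2 Rh-.
Independent loci: P(type A, Rh-negative) = 1/2 × 1/2 = 1/4.

1/4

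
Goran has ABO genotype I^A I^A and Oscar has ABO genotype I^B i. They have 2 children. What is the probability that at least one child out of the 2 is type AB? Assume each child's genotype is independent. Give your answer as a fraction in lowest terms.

3/4

ABO cross I^A I^A × I^B i → 1/2 A, 1/2 AB.
So P(type AB) = 1/2 per child.
P(none) = (1/2)^2 = 1/4; P(at least one) = 1 − 1/4 = 3/4.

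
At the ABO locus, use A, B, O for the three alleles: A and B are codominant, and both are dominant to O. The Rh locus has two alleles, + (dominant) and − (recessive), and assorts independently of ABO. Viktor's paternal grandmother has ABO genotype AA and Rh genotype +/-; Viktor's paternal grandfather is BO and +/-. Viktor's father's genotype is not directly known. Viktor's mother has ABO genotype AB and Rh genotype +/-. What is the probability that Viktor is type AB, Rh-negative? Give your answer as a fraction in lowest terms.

3/32

Viktor's father's ABO genotype from AA × BO: 1/2 AB, 1/2 AO.
Crossing each possibility with the mother AB and summing P(type AB): 1/2·1/2 + 1/2·1/4 = 3/8.
Similarly for Rh via the father's Rh distribution: P(Rh-) = 1/4.
Independent loci: 3/8 × 1/4 = 3/32.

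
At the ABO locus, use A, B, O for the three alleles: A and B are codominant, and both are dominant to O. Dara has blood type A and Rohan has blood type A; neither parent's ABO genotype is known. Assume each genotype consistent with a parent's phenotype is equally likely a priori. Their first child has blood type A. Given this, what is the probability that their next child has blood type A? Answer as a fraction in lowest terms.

19/20

Possible genotypes: Dara ∈ {AA, AO}; Rohan ∈ {AA, AO}.
Weight each parental genotype pair by prior × P(type-A child):
  AA × AA: posterior weight 4/15; P(next child type A) = 1.
  AA × AO: posterior weight 4/15; P(next child type A) = 1.
  AO × AA: posterior weight 4/15; P(next child type A) = 1.
  AO × AO: posterior weight 1/5; P(next child type A) = 3/4.
Weighted sum = 19/20.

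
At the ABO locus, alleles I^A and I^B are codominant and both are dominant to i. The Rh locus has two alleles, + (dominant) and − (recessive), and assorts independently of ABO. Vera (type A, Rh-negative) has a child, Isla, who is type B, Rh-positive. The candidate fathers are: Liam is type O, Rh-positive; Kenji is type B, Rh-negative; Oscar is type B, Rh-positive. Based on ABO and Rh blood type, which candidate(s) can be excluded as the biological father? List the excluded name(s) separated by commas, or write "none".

A candidate is excluded only if no genotype consistent with his phenotype could produce a type B, Rh-positive child with a type A, Rh-negative mother.
Liam (type O, Rh+): no genotype consistent with that phenotype can produce a type-B Rh+ child with a type-A mother.
Kenji (type B, Rh-): no genotype consistent with that phenotype can produce a type-B Rh+ child with a type-A mother.

Liam, Kenji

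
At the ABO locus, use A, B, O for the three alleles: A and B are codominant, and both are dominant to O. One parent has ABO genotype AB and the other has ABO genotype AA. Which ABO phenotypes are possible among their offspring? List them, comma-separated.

A, AB

Gametes from AB × AA give offspring ABO genotypes AA, AB, i.e. phenotypes A, AB.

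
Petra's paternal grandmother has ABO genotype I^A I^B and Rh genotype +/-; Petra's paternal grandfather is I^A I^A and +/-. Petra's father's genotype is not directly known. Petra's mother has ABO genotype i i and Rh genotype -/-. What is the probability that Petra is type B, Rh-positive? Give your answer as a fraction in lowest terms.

Petra's father's ABO genotype from I^A I^B × I^A I^A: 1/2 I^A I^A, 1/2 I^A I^B.
Crossing each possibility with the mother i i and summing P(type B): 1/2·0 + 1/2·1/2 = 1/4.
Similarly for Rh via the father's Rh distribution: P(Rh+) = 1/2.
Independent loci: 1/4 × 1/2 = 1/8.

1/8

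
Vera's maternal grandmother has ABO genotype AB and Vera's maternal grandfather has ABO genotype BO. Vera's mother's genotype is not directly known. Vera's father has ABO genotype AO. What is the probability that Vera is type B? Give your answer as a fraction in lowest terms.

Vera's mother's ABO genotype from AB × BO: 1/4 AB, 1/4 AO, 1/4 BB, 1/4 BO.
Crossing each possibility with the father AO and summing P(type B): 1/4·1/4 + 1/4·0 + 1/4·1/2 + 1/4·1/4 = 1/4.

1/4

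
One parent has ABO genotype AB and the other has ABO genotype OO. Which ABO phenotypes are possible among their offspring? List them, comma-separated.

A, B

Gametes from AB × OO give offspring ABO genotypes AO, BO, i.e. phenotypes A, B.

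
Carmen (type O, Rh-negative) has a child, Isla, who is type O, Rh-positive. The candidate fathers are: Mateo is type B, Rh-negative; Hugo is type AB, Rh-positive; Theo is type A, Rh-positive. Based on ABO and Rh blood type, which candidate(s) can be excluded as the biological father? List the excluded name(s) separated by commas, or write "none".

A candidate is excluded only if no genotype consistent with his phenotype could produce a type O, Rh-positive child with a type O, Rh-negative mother.
Mateo (type B, Rh-): no genotype consistent with that phenotype can produce a type-O Rh+ child with a type-O mother.
Hugo (type AB, Rh+): no genotype consistent with that phenotype can produce a type-O Rh+ child with a type-O mother.

Mateo, Hugo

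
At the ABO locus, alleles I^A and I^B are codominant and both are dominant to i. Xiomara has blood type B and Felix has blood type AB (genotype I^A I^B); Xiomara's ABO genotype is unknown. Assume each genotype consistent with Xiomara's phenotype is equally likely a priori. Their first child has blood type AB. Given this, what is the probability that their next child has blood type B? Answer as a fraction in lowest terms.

1/2

Possible genotypes: Xiomara ∈ {I^B I^B, I^B i}; Felix ∈ {I^A I^B}.
Weight each parental genotype pair by prior × P(type-AB child):
  I^B I^B × I^A I^B: posterior weight 2/3; P(next child type B) = 1/2.
  I^B i × I^A I^B: posterior weight 1/3; P(next child type B) = 1/2.
Weighted sum = 1/2.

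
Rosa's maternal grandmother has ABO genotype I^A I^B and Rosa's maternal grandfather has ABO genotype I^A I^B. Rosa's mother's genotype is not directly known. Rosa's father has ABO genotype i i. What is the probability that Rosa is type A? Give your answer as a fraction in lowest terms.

Rosa's mother's ABO genotype from I^A I^B × I^A I^B: 1/4 I^A I^A, 1/2 I^A I^B, 1/4 I^B I^B.
Crossing each possibility with the father i i and summing P(type A): 1/4·1 + 1/2·1/2 + 1/4·0 = 1/2.

1/2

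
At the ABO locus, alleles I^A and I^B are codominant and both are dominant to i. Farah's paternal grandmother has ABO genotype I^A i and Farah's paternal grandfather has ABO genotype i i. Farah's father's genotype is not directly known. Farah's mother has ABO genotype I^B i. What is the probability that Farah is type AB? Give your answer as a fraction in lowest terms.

Farah's father's ABO genotype from I^A i × i i: 1/2 I^A i, 1/2 i i.
Crossing each possibility with the mother I^B i and summing P(type AB): 1/2·1/4 + 1/2·0 = 1/8.

1/8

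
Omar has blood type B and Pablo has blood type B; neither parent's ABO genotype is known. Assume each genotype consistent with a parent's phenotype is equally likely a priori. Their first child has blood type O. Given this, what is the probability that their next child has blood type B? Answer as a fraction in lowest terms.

Possible genotypes: Omar ∈ {I^B I^B, I^B i}; Pablo ∈ {I^B I^B, I^B i}.
Weight each parental genotype pair by prior × P(type-O child):
  I^B i × I^B i: posterior weight 1; P(next child type B) = 3/4.
Weighted sum = 3/4.

3/4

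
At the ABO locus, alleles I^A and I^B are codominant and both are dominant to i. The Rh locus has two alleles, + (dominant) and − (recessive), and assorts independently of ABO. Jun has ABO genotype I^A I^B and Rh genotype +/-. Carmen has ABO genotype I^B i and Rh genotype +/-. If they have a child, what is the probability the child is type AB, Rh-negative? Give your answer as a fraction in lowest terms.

1/16

ABO cross I^A I^B × I^B i → offspring phenotypes: 1/4 A, 1/2 B, 1/4 AB.
Rh cross +/- × +/- → 3/4 Rh+, 1/4 Rh-.
Independent loci: P(type AB, Rh-negative) = 1/4 × 1/4 = 1/16.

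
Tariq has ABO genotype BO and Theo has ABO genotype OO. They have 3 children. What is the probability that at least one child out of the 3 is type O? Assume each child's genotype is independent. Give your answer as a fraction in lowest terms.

7/8

ABO cross BO × OO → 1/2 O, 1/2 B.
So P(type O) = 1/2 per child.
P(none) = (1/2)^3 = 1/8; P(at least one) = 1 − 1/8 = 7/8.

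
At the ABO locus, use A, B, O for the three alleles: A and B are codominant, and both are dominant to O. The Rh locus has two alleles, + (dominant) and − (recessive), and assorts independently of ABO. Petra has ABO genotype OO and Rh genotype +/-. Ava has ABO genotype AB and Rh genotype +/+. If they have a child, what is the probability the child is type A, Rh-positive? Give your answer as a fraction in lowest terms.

1/2

ABO cross OO × AB → offspring phenotypes: 1/2 A, 1/2 B.
Rh cross +/- × +/+ → 1 Rh+.
Independent loci: P(type A, Rh-positive) = 1/2 × 1 = 1/2.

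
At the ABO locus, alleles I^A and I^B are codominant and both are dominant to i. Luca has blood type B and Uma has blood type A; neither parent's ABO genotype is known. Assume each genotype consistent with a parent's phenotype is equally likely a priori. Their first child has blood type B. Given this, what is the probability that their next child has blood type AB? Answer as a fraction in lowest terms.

5/12

Possible genotypes: Luca ∈ {I^B I^B, I^B i}; Uma ∈ {I^A I^A, I^A i}.
Weight each parental genotype pair by prior × P(type-B child):
  I^B I^B × I^A i: posterior weight 2/3; P(next child type AB) = 1/2.
  I^B i × I^A i: posterior weight 1/3; P(next child type AB) = 1/4.
Weighted sum = 5/12.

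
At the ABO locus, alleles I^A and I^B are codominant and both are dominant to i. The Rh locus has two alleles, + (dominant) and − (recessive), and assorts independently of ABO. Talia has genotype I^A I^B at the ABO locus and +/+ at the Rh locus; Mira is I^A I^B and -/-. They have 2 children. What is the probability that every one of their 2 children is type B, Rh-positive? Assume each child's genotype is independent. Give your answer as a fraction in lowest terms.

1/16

ABO cross I^A I^B × I^A I^B → 1/4 A, 1/4 B, 1/2 AB.
Rh cross +/+ × -/- → 1 Rh+; so P(type B, Rh-positive) = 1/4 × 1 = 1/4 per child.
All 2 independent: (1/4)^2 = 1/16.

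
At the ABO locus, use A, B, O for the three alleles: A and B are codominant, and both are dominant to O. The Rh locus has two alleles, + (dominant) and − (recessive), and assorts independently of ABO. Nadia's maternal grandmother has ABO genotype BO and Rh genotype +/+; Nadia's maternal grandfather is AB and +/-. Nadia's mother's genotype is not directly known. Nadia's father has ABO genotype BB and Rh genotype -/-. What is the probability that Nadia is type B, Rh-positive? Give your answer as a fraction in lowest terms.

9/16

Nadia's mother's ABO genotype from BO × AB: 1/4 AB, 1/4 AO, 1/4 BB, 1/4 BO.
Crossing each possibility with the father BB and summing P(type B): 1/4·1/2 + 1/4·1/2 + 1/4·1 + 1/4·1 = 3/4.
Similarly for Rh via the mother's Rh distribution: P(Rh+) = 3/4.
Independent loci: 3/4 × 3/4 = 9/16.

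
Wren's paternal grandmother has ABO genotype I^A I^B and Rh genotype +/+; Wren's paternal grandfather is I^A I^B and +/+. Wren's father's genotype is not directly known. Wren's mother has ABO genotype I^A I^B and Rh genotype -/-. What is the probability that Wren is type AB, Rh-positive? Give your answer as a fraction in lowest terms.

Wren's father's ABO genotype from I^A I^B × I^A I^B: 1/4 I^A I^A, 1/2 I^A I^B, 1/4 I^B I^B.
Crossing each possibility with the mother I^A I^B and summing P(type AB): 1/4·1/2 + 1/2·1/2 + 1/4·1/2 = 1/2.
Similarly for Rh via the father's Rh distribution: P(Rh+) = 1.
Independent loci: 1/2 × 1 = 1/2.

1/2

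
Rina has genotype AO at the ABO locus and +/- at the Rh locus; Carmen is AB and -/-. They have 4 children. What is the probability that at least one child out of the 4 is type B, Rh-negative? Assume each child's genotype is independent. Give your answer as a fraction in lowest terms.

ABO cross AO × AB → 1/2 A, 1/4 B, 1/4 AB.
Rh cross +/- × -/- → 1/2 Rh+, 1/2 Rh-; so P(type B, Rh-negative) = 1/4 × 1/2 = 1/8 per child.
P(none) = (7/8)^4 = 2401/4096; P(at least one) = 1 − 2401/4096 = 1695/4096.

1695/4096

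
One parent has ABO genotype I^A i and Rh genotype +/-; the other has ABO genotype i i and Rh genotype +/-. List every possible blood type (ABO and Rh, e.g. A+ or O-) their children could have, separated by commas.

O+, O-, A+, A-

Gametes from I^A i × i i give offspring ABO genotypes I^A i, i i, i.e. phenotypes O, A.
Rh cross +/- × +/- → phenotypes Rh+, Rh-.
Combining independently: O+, O-, A+, A-.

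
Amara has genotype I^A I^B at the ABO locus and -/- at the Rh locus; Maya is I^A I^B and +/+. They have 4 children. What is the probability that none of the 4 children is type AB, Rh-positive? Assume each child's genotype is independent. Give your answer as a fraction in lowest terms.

1/16

ABO cross I^A I^B × I^A I^B → 1/4 A, 1/4 B, 1/2 AB.
Rh cross -/- × +/+ → 1 Rh+; so P(type AB, Rh-positive) = 1/2 × 1 = 1/2 per child.
P(not type AB, Rh-positive) = 1/2 for one child; (1/2)^4 = 1/16.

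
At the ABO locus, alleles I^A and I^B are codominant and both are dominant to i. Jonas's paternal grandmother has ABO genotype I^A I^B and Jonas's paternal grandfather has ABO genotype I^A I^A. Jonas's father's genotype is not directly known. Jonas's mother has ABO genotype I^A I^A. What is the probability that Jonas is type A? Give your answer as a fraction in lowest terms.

Jonas's father's ABO genotype from I^A I^B × I^A I^A: 1/2 I^A I^A, 1/2 I^A I^B.
Crossing each possibility with the mother I^A I^A and summing P(type A): 1/2·1 + 1/2·1/2 = 3/4.

3/4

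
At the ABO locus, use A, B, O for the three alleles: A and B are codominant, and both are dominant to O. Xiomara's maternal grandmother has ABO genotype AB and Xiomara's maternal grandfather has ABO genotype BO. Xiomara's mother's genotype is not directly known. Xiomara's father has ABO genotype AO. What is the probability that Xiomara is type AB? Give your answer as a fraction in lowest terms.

Xiomara's mother's ABO genotype from AB × BO: 1/4 AB, 1/4 AO, 1/4 BB, 1/4 BO.
Crossing each possibility with the father AO and summing P(type AB): 1/4·1/4 + 1/4·0 + 1/4·1/2 + 1/4·1/4 = 1/4.

1/4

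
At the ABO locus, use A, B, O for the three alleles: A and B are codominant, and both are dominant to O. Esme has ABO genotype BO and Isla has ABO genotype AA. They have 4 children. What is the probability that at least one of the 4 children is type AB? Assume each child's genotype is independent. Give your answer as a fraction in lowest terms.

15/16

ABO cross BO × AA → 1/2 A, 1/2 AB.
So P(type AB) = 1/2 per child.
P(none) = (1/2)^4 = 1/16; P(at least one) = 1 − 1/16 = 15/16.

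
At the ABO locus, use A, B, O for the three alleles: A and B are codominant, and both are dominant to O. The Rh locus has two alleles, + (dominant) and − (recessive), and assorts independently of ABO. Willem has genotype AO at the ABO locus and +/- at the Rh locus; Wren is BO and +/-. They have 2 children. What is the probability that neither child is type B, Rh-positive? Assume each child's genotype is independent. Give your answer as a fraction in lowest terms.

169/256

ABO cross AO × BO → 1/4 O, 1/4 A, 1/4 B, 1/4 AB.
Rh cross +/- × +/- → 3/4 Rh+, 1/4 Rh-; so P(type B, Rh-positive) = 1/4 × 3/4 = 3/16 per child.
P(not type B, Rh-positive) = 13/16 for one child; (13/16)^2 = 169/256.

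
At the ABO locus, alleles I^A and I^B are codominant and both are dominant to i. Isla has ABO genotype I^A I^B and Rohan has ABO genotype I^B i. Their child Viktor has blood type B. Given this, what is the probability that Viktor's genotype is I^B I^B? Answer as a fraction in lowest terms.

Cross I^A I^B × I^B i → 1/4 I^A I^B, 1/4 I^A i, 1/4 I^B I^B, 1/4 I^B i.
Type-B genotypes among offspring: I^B I^B (1/4), I^B i (1/4); total 1/2.
P(I^B I^B | type B) = (1/4) / (1/2) = 1/2.

1/2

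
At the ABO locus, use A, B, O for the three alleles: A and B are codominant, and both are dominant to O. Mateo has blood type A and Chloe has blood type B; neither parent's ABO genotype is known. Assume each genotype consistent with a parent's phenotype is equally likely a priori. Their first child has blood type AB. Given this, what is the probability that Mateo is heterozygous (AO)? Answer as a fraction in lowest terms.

Possible genotypes: Mateo ∈ {AA, AO}; Chloe ∈ {BB, BO}.
Weight each parental genotype pair by prior × P(type-AB child):
  AA × BB: posterior weight 4/9.
  AA × BO: posterior weight 2/9.
  AO × BB: posterior weight 2/9.
  AO × BO: posterior weight 1/9.
Sum the posterior weight over pairs where Mateo is AO: 1/3.

1/3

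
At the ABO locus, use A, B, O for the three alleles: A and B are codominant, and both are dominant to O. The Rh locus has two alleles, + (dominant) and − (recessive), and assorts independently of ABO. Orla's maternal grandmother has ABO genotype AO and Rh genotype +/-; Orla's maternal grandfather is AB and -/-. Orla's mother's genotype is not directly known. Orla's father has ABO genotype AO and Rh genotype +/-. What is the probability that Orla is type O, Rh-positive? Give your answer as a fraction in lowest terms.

5/64

Orla's mother's ABO genotype from AO × AB: 1/4 AA, 1/4 AB, 1/4 AO, 1/4 BO.
Crossing each possibility with the father AO and summing P(type O): 1/4·0 + 1/4·0 + 1/4·1/4 + 1/4·1/4 = 1/8.
Similarly for Rh via the mother's Rh distribution: P(Rh+) = 5/8.
Independent loci: 1/8 × 5/8 = 5/64.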